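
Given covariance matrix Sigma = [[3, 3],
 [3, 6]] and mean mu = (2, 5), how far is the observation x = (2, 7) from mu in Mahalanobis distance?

Step 1 — centre the observation: (x - mu) = (0, 2).

Step 2 — invert Sigma. det(Sigma) = 3·6 - (3)² = 9.
  Sigma^{-1} = (1/det) · [[d, -b], [-b, a]] = [[0.6667, -0.3333],
 [-0.3333, 0.3333]].

Step 3 — form the quadratic (x - mu)^T · Sigma^{-1} · (x - mu):
  Sigma^{-1} · (x - mu) = (-0.6667, 0.6667).
  (x - mu)^T · [Sigma^{-1} · (x - mu)] = (0)·(-0.6667) + (2)·(0.6667) = 1.3333.

Step 4 — take square root: d = √(1.3333) ≈ 1.1547.

d(x, mu) = √(1.3333) ≈ 1.1547


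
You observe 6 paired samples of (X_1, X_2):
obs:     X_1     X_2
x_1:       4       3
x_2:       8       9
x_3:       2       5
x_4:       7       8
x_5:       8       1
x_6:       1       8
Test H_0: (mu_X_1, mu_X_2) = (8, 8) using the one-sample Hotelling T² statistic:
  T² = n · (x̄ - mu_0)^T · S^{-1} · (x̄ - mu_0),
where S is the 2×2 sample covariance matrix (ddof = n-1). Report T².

Step 1 — sample mean vector:
  mean(X_1) = (4 + 8 + 2 + 7 + 8 + 1) / 6 = 30/6 = 5
  mean(X_2) = (3 + 9 + 5 + 8 + 1 + 8) / 6 = 34/6 = 5.6667
  x̄ = (5, 5.6667),  deviation x̄ - mu_0 = (5, 5.6667) - (8, 8) = (-3, -2.3333).

Step 2 — sample covariance matrix, S[i,j] = (1/(n-1)) · Σ_k (x_{k,i} - mean_i) · (x_{k,j} - mean_j), divisor n-1 = 5:
  S[X_1,X_1] = ((-1)·(-1) + (3)·(3) + (-3)·(-3) + (2)·(2) + (3)·(3) + (-4)·(-4)) / 5 = 48/5 = 9.6
  S[X_1,X_2] = ((-1)·(-2.6667) + (3)·(3.3333) + (-3)·(-0.6667) + (2)·(2.3333) + (3)·(-4.6667) + (-4)·(2.3333)) / 5 = -4/5 = -0.8
  S[X_2,X_2] = ((-2.6667)·(-2.6667) + (3.3333)·(3.3333) + (-0.6667)·(-0.6667) + (2.3333)·(2.3333) + (-4.6667)·(-4.6667) + (2.3333)·(2.3333)) / 5 = 51.3333/5 = 10.2667
  S = [[9.6, -0.8],
 [-0.8, 10.2667]].

Step 3 — invert S. det(S) = 9.6·10.2667 - (-0.8)² = 97.92.
  S^{-1} = (1/det) · [[d, -b], [-b, a]] = [[0.1048, 0.0082],
 [0.0082, 0.098]].

Step 4 — quadratic form (x̄ - mu_0)^T · S^{-1} · (x̄ - mu_0):
  S^{-1} · (x̄ - mu_0) = (-0.3336, -0.2533),
  (x̄ - mu_0)^T · [...] = (-3)·(-0.3336) + (-2.3333)·(-0.2533) = 1.5918.

Step 5 — scale by n: T² = 6 · 1.5918 = 9.5507.

T² ≈ 9.5507


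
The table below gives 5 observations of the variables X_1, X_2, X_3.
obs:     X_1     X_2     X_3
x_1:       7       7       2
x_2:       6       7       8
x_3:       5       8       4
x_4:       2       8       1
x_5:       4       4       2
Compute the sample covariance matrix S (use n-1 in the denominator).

Step 1 — column means:
  mean(X_1) = (7 + 6 + 5 + 2 + 4) / 5 = 24/5 = 4.8
  mean(X_2) = (7 + 7 + 8 + 8 + 4) / 5 = 34/5 = 6.8
  mean(X_3) = (2 + 8 + 4 + 1 + 2) / 5 = 17/5 = 3.4

Step 2 — sample covariance S[i,j] = (1/(n-1)) · Σ_k (x_{k,i} - mean_i) · (x_{k,j} - mean_j), with n-1 = 4.
  S[X_1,X_1] = ((2.2)·(2.2) + (1.2)·(1.2) + (0.2)·(0.2) + (-2.8)·(-2.8) + (-0.8)·(-0.8)) / 4 = 14.8/4 = 3.7
  S[X_1,X_2] = ((2.2)·(0.2) + (1.2)·(0.2) + (0.2)·(1.2) + (-2.8)·(1.2) + (-0.8)·(-2.8)) / 4 = -0.2/4 = -0.05
  S[X_1,X_3] = ((2.2)·(-1.4) + (1.2)·(4.6) + (0.2)·(0.6) + (-2.8)·(-2.4) + (-0.8)·(-1.4)) / 4 = 10.4/4 = 2.6
  S[X_2,X_2] = ((0.2)·(0.2) + (0.2)·(0.2) + (1.2)·(1.2) + (1.2)·(1.2) + (-2.8)·(-2.8)) / 4 = 10.8/4 = 2.7
  S[X_2,X_3] = ((0.2)·(-1.4) + (0.2)·(4.6) + (1.2)·(0.6) + (1.2)·(-2.4) + (-2.8)·(-1.4)) / 4 = 2.4/4 = 0.6
  S[X_3,X_3] = ((-1.4)·(-1.4) + (4.6)·(4.6) + (0.6)·(0.6) + (-2.4)·(-2.4) + (-1.4)·(-1.4)) / 4 = 31.2/4 = 7.8

S is symmetric (S[j,i] = S[i,j]). Assembling:

S = [[3.7, -0.05, 2.6],
 [-0.05, 2.7, 0.6],
 [2.6, 0.6, 7.8]]


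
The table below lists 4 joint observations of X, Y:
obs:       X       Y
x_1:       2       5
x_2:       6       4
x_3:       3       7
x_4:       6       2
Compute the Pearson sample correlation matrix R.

Step 1 — column means:
  mean(X) = (2 + 6 + 3 + 6) / 4 = 17/4 = 4.25
  mean(Y) = (5 + 4 + 7 + 2) / 4 = 18/4 = 4.5

Step 2 — sample variances and covariances s[i,j] = (1/(n-1)) · Σ_k (x_{k,i} - mean_i) · (x_{k,j} - mean_j), with n-1 = 3:
  s[X,X] = ((-2.25)·(-2.25) + (1.75)·(1.75) + (-1.25)·(-1.25) + (1.75)·(1.75)) / 3 = 12.75/3 = 4.25
  s[X,Y] = ((-2.25)·(0.5) + (1.75)·(-0.5) + (-1.25)·(2.5) + (1.75)·(-2.5)) / 3 = -9.5/3 = -3.1667
  s[Y,Y] = ((0.5)·(0.5) + (-0.5)·(-0.5) + (2.5)·(2.5) + (-2.5)·(-2.5)) / 3 = 13/3 = 4.3333
  Sample standard deviations s_i = √(s[i,i]):
  s(X) = √(4.25) = 2.0616
  s(Y) = √(4.3333) = 2.0817

Step 3 — r_{ij} = s_{ij} / (s_i · s_j):
  r[X,X] = 1 (diagonal).
  r[X,Y] = -3.1667 / (2.0616 · 2.0817) = -3.1667 / 4.2915 = -0.7379
  r[Y,Y] = 1 (diagonal).

R is symmetric with unit diagonal. Assembling:

R = [[1, -0.7379],
 [-0.7379, 1]]


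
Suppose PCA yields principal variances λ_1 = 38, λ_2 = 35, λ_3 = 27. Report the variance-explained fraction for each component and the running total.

Step 1 — total variance = trace(Sigma) = Σ λ_i = 38 + 35 + 27 = 100.

Step 2 — fraction explained by component i = λ_i / Σ λ:
  PC1: 38/100 = 0.38
  PC2: 35/100 = 0.35
  PC3: 27/100 = 0.27

Step 3 — cumulative fraction after k components = (λ_1 + ... + λ_k) / Σ λ:
  k = 1: 38/100 = 0.38
  k = 2: (38 + 35)/100 = 73/100 = 0.73
  k = 3: (38 + 35 + 27)/100 = 100/100 = 1

Summary (fraction, with percent):

explained: PC1 0.38 (38%), PC2 0.35 (35%), PC3 0.27 (27%);  cumulative: 0.38, 0.73, 1


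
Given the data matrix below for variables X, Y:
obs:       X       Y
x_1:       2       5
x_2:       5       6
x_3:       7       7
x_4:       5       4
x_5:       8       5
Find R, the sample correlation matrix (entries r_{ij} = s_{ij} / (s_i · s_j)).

Step 1 — column means:
  mean(X) = (2 + 5 + 7 + 5 + 8) / 5 = 27/5 = 5.4
  mean(Y) = (5 + 6 + 7 + 4 + 5) / 5 = 27/5 = 5.4

Step 2 — sample variances and covariances s[i,j] = (1/(n-1)) · Σ_k (x_{k,i} - mean_i) · (x_{k,j} - mean_j), with n-1 = 4:
  s[X,X] = ((-3.4)·(-3.4) + (-0.4)·(-0.4) + (1.6)·(1.6) + (-0.4)·(-0.4) + (2.6)·(2.6)) / 4 = 21.2/4 = 5.3
  s[X,Y] = ((-3.4)·(-0.4) + (-0.4)·(0.6) + (1.6)·(1.6) + (-0.4)·(-1.4) + (2.6)·(-0.4)) / 4 = 3.2/4 = 0.8
  s[Y,Y] = ((-0.4)·(-0.4) + (0.6)·(0.6) + (1.6)·(1.6) + (-1.4)·(-1.4) + (-0.4)·(-0.4)) / 4 = 5.2/4 = 1.3
  Sample standard deviations s_i = √(s[i,i]):
  s(X) = √(5.3) = 2.3022
  s(Y) = √(1.3) = 1.1402

Step 3 — r_{ij} = s_{ij} / (s_i · s_j):
  r[X,X] = 1 (diagonal).
  r[X,Y] = 0.8 / (2.3022 · 1.1402) = 0.8 / 2.6249 = 0.3048
  r[Y,Y] = 1 (diagonal).

R is symmetric with unit diagonal. Assembling:

R = [[1, 0.3048],
 [0.3048, 1]]


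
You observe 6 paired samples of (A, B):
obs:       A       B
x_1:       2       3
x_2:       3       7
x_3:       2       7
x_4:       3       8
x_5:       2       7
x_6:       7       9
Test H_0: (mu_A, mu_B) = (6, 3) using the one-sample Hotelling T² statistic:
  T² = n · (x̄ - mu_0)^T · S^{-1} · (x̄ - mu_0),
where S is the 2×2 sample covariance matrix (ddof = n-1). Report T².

Step 1 — sample mean vector:
  mean(A) = (2 + 3 + 2 + 3 + 2 + 7) / 6 = 19/6 = 3.1667
  mean(B) = (3 + 7 + 7 + 8 + 7 + 9) / 6 = 41/6 = 6.8333
  x̄ = (3.1667, 6.8333),  deviation x̄ - mu_0 = (3.1667, 6.8333) - (6, 3) = (-2.8333, 3.8333).

Step 2 — sample covariance matrix, S[i,j] = (1/(n-1)) · Σ_k (x_{k,i} - mean_i) · (x_{k,j} - mean_j), divisor n-1 = 5:
  S[A,A] = ((-1.1667)·(-1.1667) + (-0.1667)·(-0.1667) + (-1.1667)·(-1.1667) + (-0.1667)·(-0.1667) + (-1.1667)·(-1.1667) + (3.8333)·(3.8333)) / 5 = 18.8333/5 = 3.7667
  S[A,B] = ((-1.1667)·(-3.8333) + (-0.1667)·(0.1667) + (-1.1667)·(0.1667) + (-0.1667)·(1.1667) + (-1.1667)·(0.1667) + (3.8333)·(2.1667)) / 5 = 12.1667/5 = 2.4333
  S[B,B] = ((-3.8333)·(-3.8333) + (0.1667)·(0.1667) + (0.1667)·(0.1667) + (1.1667)·(1.1667) + (0.1667)·(0.1667) + (2.1667)·(2.1667)) / 5 = 20.8333/5 = 4.1667
  S = [[3.7667, 2.4333],
 [2.4333, 4.1667]].

Step 3 — invert S. det(S) = 3.7667·4.1667 - (2.4333)² = 9.7733.
  S^{-1} = (1/det) · [[d, -b], [-b, a]] = [[0.4263, -0.249],
 [-0.249, 0.3854]].

Step 4 — quadratic form (x̄ - mu_0)^T · S^{-1} · (x̄ - mu_0):
  S^{-1} · (x̄ - mu_0) = (-2.1623, 2.1828),
  (x̄ - mu_0)^T · [...] = (-2.8333)·(-2.1623) + (3.8333)·(2.1828) = 14.4941.

Step 5 — scale by n: T² = 6 · 14.4941 = 86.9645.

T² ≈ 86.9645


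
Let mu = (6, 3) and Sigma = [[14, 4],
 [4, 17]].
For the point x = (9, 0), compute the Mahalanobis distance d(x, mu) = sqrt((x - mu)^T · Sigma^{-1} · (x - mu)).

Step 1 — centre the observation: (x - mu) = (3, -3).

Step 2 — invert Sigma. det(Sigma) = 14·17 - (4)² = 222.
  Sigma^{-1} = (1/det) · [[d, -b], [-b, a]] = [[0.0766, -0.018],
 [-0.018, 0.0631]].

Step 3 — form the quadratic (x - mu)^T · Sigma^{-1} · (x - mu):
  Sigma^{-1} · (x - mu) = (0.2838, -0.2432).
  (x - mu)^T · [Sigma^{-1} · (x - mu)] = (3)·(0.2838) + (-3)·(-0.2432) = 1.5811.

Step 4 — take square root: d = √(1.5811) ≈ 1.2574.

d(x, mu) = √(1.5811) ≈ 1.2574


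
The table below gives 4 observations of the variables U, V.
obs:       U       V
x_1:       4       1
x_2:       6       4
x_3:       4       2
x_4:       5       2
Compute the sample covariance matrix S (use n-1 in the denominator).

Step 1 — column means:
  mean(U) = (4 + 6 + 4 + 5) / 4 = 19/4 = 4.75
  mean(V) = (1 + 4 + 2 + 2) / 4 = 9/4 = 2.25

Step 2 — sample covariance S[i,j] = (1/(n-1)) · Σ_k (x_{k,i} - mean_i) · (x_{k,j} - mean_j), with n-1 = 3.
  S[U,U] = ((-0.75)·(-0.75) + (1.25)·(1.25) + (-0.75)·(-0.75) + (0.25)·(0.25)) / 3 = 2.75/3 = 0.9167
  S[U,V] = ((-0.75)·(-1.25) + (1.25)·(1.75) + (-0.75)·(-0.25) + (0.25)·(-0.25)) / 3 = 3.25/3 = 1.0833
  S[V,V] = ((-1.25)·(-1.25) + (1.75)·(1.75) + (-0.25)·(-0.25) + (-0.25)·(-0.25)) / 3 = 4.75/3 = 1.5833

S is symmetric (S[j,i] = S[i,j]). Assembling:

S = [[0.9167, 1.0833],
 [1.0833, 1.5833]]


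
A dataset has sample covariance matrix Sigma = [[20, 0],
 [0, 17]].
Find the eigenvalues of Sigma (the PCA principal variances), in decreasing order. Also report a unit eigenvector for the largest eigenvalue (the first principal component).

Step 1 — characteristic polynomial of 2×2 Sigma:
  det(Sigma - λI) = λ² - trace · λ + det = 0.
  trace = 20 + 17 = 37, det = 20·17 - (0)² = 340.
Step 2 — discriminant:
  Δ = trace² - 4·det = 1369 - 1360 = 9.
Step 3 — eigenvalues:
  λ = (trace ± √Δ)/2 = (37 ± 3)/2,
  λ_1 = 20,  λ_2 = 17.

Step 4 — unit eigenvector for λ_1: Sigma is diagonal, so its eigenvectors are the coordinate axes. λ_1 = 20 is the diagonal entry on the first coordinate axis, hence
  v_1 = (1, 0) (||v_1|| = 1).

λ_1 = 20,  λ_2 = 17;  v_1 ≈ (1, 0)


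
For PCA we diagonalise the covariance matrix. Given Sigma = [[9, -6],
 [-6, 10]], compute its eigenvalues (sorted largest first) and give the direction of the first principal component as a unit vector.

Step 1 — characteristic polynomial of 2×2 Sigma:
  det(Sigma - λI) = λ² - trace · λ + det = 0.
  trace = 9 + 10 = 19, det = 9·10 - (-6)² = 54.
Step 2 — discriminant:
  Δ = trace² - 4·det = 361 - 216 = 145.
Step 3 — eigenvalues:
  λ = (trace ± √Δ)/2 = (19 ± 12.0416)/2,
  λ_1 = 15.5208,  λ_2 = 3.4792.

Step 4 — unit eigenvector for λ_1: solve (Sigma - λ_1 I)v = 0. First row:
  (9 - 15.5208)·v_x + (-6)·v_y = 0, i.e. (-6.5208)·v_x + (-6)·v_y = 0,
  so v ∝ (b, λ_1 - a) = (-6, 6.5208); multiply by -1 so the first entry is positive: u = (6, -6.5208).
  ||u|| = √((6)² + (-6.5208)²) = √(78.5208) ≈ 8.8612,
  v_1 = u/||u|| ≈ (0.6771, -0.7359) (||v_1|| = 1).

λ_1 = 15.5208,  λ_2 = 3.4792;  v_1 ≈ (0.6771, -0.7359)


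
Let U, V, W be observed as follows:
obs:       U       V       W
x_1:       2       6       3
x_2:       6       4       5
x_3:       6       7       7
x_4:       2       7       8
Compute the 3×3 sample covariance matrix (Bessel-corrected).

Step 1 — column means:
  mean(U) = (2 + 6 + 6 + 2) / 4 = 16/4 = 4
  mean(V) = (6 + 4 + 7 + 7) / 4 = 24/4 = 6
  mean(W) = (3 + 5 + 7 + 8) / 4 = 23/4 = 5.75

Step 2 — sample covariance S[i,j] = (1/(n-1)) · Σ_k (x_{k,i} - mean_i) · (x_{k,j} - mean_j), with n-1 = 3.
  S[U,U] = ((-2)·(-2) + (2)·(2) + (2)·(2) + (-2)·(-2)) / 3 = 16/3 = 5.3333
  S[U,V] = ((-2)·(0) + (2)·(-2) + (2)·(1) + (-2)·(1)) / 3 = -4/3 = -1.3333
  S[U,W] = ((-2)·(-2.75) + (2)·(-0.75) + (2)·(1.25) + (-2)·(2.25)) / 3 = 2/3 = 0.6667
  S[V,V] = ((0)·(0) + (-2)·(-2) + (1)·(1) + (1)·(1)) / 3 = 6/3 = 2
  S[V,W] = ((0)·(-2.75) + (-2)·(-0.75) + (1)·(1.25) + (1)·(2.25)) / 3 = 5/3 = 1.6667
  S[W,W] = ((-2.75)·(-2.75) + (-0.75)·(-0.75) + (1.25)·(1.25) + (2.25)·(2.25)) / 3 = 14.75/3 = 4.9167

S is symmetric (S[j,i] = S[i,j]). Assembling:

S = [[5.3333, -1.3333, 0.6667],
 [-1.3333, 2, 1.6667],
 [0.6667, 1.6667, 4.9167]]


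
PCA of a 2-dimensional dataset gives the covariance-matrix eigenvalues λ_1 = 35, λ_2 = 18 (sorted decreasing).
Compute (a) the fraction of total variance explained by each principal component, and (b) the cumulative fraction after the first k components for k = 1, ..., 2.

Step 1 — total variance = trace(Sigma) = Σ λ_i = 35 + 18 = 53.

Step 2 — fraction explained by component i = λ_i / Σ λ:
  PC1: 35/53 = 0.6604
  PC2: 18/53 = 0.3396

Step 3 — cumulative fraction after k components = (λ_1 + ... + λ_k) / Σ λ:
  k = 1: 35/53 = 0.6604
  k = 2: (35 + 18)/53 = 53/53 = 1

Summary (fraction, with percent):

explained: PC1 0.6604 (66.04%), PC2 0.3396 (33.96%);  cumulative: 0.6604, 1


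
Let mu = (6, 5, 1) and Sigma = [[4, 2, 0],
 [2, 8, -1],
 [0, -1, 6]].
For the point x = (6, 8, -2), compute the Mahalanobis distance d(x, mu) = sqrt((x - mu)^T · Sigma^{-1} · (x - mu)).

Step 1 — centre the observation: (x - mu) = (0, 3, -3).

Step 2 — invert Sigma (cofactor / det for 3×3, or solve directly):
  Sigma^{-1} = [[0.2866, -0.0732, -0.0122],
 [-0.0732, 0.1463, 0.0244],
 [-0.0122, 0.0244, 0.1707]].

Step 3 — form the quadratic (x - mu)^T · Sigma^{-1} · (x - mu):
  Sigma^{-1} · (x - mu) = (-0.1829, 0.3659, -0.439).
  (x - mu)^T · [Sigma^{-1} · (x - mu)] = (0)·(-0.1829) + (3)·(0.3659) + (-3)·(-0.439) = 2.4146.

Step 4 — take square root: d = √(2.4146) ≈ 1.5539.

d(x, mu) = √(2.4146) ≈ 1.5539


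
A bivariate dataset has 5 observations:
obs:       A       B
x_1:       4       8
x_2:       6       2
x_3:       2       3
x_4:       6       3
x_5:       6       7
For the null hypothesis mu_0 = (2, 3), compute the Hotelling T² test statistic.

Step 1 — sample mean vector:
  mean(A) = (4 + 6 + 2 + 6 + 6) / 5 = 24/5 = 4.8
  mean(B) = (8 + 2 + 3 + 3 + 7) / 5 = 23/5 = 4.6
  x̄ = (4.8, 4.6),  deviation x̄ - mu_0 = (4.8, 4.6) - (2, 3) = (2.8, 1.6).

Step 2 — sample covariance matrix, S[i,j] = (1/(n-1)) · Σ_k (x_{k,i} - mean_i) · (x_{k,j} - mean_j), divisor n-1 = 4:
  S[A,A] = ((-0.8)·(-0.8) + (1.2)·(1.2) + (-2.8)·(-2.8) + (1.2)·(1.2) + (1.2)·(1.2)) / 4 = 12.8/4 = 3.2
  S[A,B] = ((-0.8)·(3.4) + (1.2)·(-2.6) + (-2.8)·(-1.6) + (1.2)·(-1.6) + (1.2)·(2.4)) / 4 = -0.4/4 = -0.1
  S[B,B] = ((3.4)·(3.4) + (-2.6)·(-2.6) + (-1.6)·(-1.6) + (-1.6)·(-1.6) + (2.4)·(2.4)) / 4 = 29.2/4 = 7.3
  S = [[3.2, -0.1],
 [-0.1, 7.3]].

Step 3 — invert S. det(S) = 3.2·7.3 - (-0.1)² = 23.35.
  S^{-1} = (1/det) · [[d, -b], [-b, a]] = [[0.3126, 0.0043],
 [0.0043, 0.137]].

Step 4 — quadratic form (x̄ - mu_0)^T · S^{-1} · (x̄ - mu_0):
  S^{-1} · (x̄ - mu_0) = (0.8822, 0.2313),
  (x̄ - mu_0)^T · [...] = (2.8)·(0.8822) + (1.6)·(0.2313) = 2.8403.

Step 5 — scale by n: T² = 5 · 2.8403 = 14.2013.

T² ≈ 14.2013


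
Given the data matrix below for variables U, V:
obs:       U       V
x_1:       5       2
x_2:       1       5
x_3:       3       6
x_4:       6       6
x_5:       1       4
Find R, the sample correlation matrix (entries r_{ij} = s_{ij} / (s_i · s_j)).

Step 1 — column means:
  mean(U) = (5 + 1 + 3 + 6 + 1) / 5 = 16/5 = 3.2
  mean(V) = (2 + 5 + 6 + 6 + 4) / 5 = 23/5 = 4.6

Step 2 — sample variances and covariances s[i,j] = (1/(n-1)) · Σ_k (x_{k,i} - mean_i) · (x_{k,j} - mean_j), with n-1 = 4:
  s[U,U] = ((1.8)·(1.8) + (-2.2)·(-2.2) + (-0.2)·(-0.2) + (2.8)·(2.8) + (-2.2)·(-2.2)) / 4 = 20.8/4 = 5.2
  s[U,V] = ((1.8)·(-2.6) + (-2.2)·(0.4) + (-0.2)·(1.4) + (2.8)·(1.4) + (-2.2)·(-0.6)) / 4 = -0.6/4 = -0.15
  s[V,V] = ((-2.6)·(-2.6) + (0.4)·(0.4) + (1.4)·(1.4) + (1.4)·(1.4) + (-0.6)·(-0.6)) / 4 = 11.2/4 = 2.8
  Sample standard deviations s_i = √(s[i,i]):
  s(U) = √(5.2) = 2.2804
  s(V) = √(2.8) = 1.6733

Step 3 — r_{ij} = s_{ij} / (s_i · s_j):
  r[U,U] = 1 (diagonal).
  r[U,V] = -0.15 / (2.2804 · 1.6733) = -0.15 / 3.8158 = -0.0393
  r[V,V] = 1 (diagonal).

R is symmetric with unit diagonal. Assembling:

R = [[1, -0.0393],
 [-0.0393, 1]]


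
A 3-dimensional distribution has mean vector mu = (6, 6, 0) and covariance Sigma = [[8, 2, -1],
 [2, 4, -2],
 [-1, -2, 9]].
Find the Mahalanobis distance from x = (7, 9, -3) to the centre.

Step 1 — centre the observation: (x - mu) = (1, 3, -3).

Step 2 — invert Sigma (cofactor / det for 3×3, or solve directly):
  Sigma^{-1} = [[0.1429, -0.0714, 0],
 [-0.0714, 0.317, 0.0625],
 [0, 0.0625, 0.125]].

Step 3 — form the quadratic (x - mu)^T · Sigma^{-1} · (x - mu):
  Sigma^{-1} · (x - mu) = (-0.0714, 0.692, -0.1875).
  (x - mu)^T · [Sigma^{-1} · (x - mu)] = (1)·(-0.0714) + (3)·(0.692) + (-3)·(-0.1875) = 2.567.

Step 4 — take square root: d = √(2.567) ≈ 1.6022.

d(x, mu) = √(2.567) ≈ 1.6022


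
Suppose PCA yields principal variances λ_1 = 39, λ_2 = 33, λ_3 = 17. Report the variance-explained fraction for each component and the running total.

Step 1 — total variance = trace(Sigma) = Σ λ_i = 39 + 33 + 17 = 89.

Step 2 — fraction explained by component i = λ_i / Σ λ:
  PC1: 39/89 = 0.4382
  PC2: 33/89 = 0.3708
  PC3: 17/89 = 0.191

Step 3 — cumulative fraction after k components = (λ_1 + ... + λ_k) / Σ λ:
  k = 1: 39/89 = 0.4382
  k = 2: (39 + 33)/89 = 72/89 = 0.809
  k = 3: (39 + 33 + 17)/89 = 89/89 = 1

Summary (fraction, with percent):

explained: PC1 0.4382 (43.82%), PC2 0.3708 (37.08%), PC3 0.191 (19.1%);  cumulative: 0.4382, 0.809, 1


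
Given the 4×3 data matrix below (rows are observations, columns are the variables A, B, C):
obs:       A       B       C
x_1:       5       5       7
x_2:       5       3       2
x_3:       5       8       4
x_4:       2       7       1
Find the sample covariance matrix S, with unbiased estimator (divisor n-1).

Step 1 — column means:
  mean(A) = (5 + 5 + 5 + 2) / 4 = 17/4 = 4.25
  mean(B) = (5 + 3 + 8 + 7) / 4 = 23/4 = 5.75
  mean(C) = (7 + 2 + 4 + 1) / 4 = 14/4 = 3.5

Step 2 — sample covariance S[i,j] = (1/(n-1)) · Σ_k (x_{k,i} - mean_i) · (x_{k,j} - mean_j), with n-1 = 3.
  S[A,A] = ((0.75)·(0.75) + (0.75)·(0.75) + (0.75)·(0.75) + (-2.25)·(-2.25)) / 3 = 6.75/3 = 2.25
  S[A,B] = ((0.75)·(-0.75) + (0.75)·(-2.75) + (0.75)·(2.25) + (-2.25)·(1.25)) / 3 = -3.75/3 = -1.25
  S[A,C] = ((0.75)·(3.5) + (0.75)·(-1.5) + (0.75)·(0.5) + (-2.25)·(-2.5)) / 3 = 7.5/3 = 2.5
  S[B,B] = ((-0.75)·(-0.75) + (-2.75)·(-2.75) + (2.25)·(2.25) + (1.25)·(1.25)) / 3 = 14.75/3 = 4.9167
  S[B,C] = ((-0.75)·(3.5) + (-2.75)·(-1.5) + (2.25)·(0.5) + (1.25)·(-2.5)) / 3 = -0.5/3 = -0.1667
  S[C,C] = ((3.5)·(3.5) + (-1.5)·(-1.5) + (0.5)·(0.5) + (-2.5)·(-2.5)) / 3 = 21/3 = 7

S is symmetric (S[j,i] = S[i,j]). Assembling:

S = [[2.25, -1.25, 2.5],
 [-1.25, 4.9167, -0.1667],
 [2.5, -0.1667, 7]]


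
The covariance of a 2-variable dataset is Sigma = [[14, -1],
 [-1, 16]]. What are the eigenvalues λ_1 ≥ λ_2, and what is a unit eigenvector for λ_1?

Step 1 — characteristic polynomial of 2×2 Sigma:
  det(Sigma - λI) = λ² - trace · λ + det = 0.
  trace = 14 + 16 = 30, det = 14·16 - (-1)² = 223.
Step 2 — discriminant:
  Δ = trace² - 4·det = 900 - 892 = 8.
Step 3 — eigenvalues:
  λ = (trace ± √Δ)/2 = (30 ± 2.8284)/2,
  λ_1 = 16.4142,  λ_2 = 13.5858.

Step 4 — unit eigenvector for λ_1: solve (Sigma - λ_1 I)v = 0. First row:
  (14 - 16.4142)·v_x + (-1)·v_y = 0, i.e. (-2.4142)·v_x + (-1)·v_y = 0,
  so v ∝ (b, λ_1 - a) = (-1, 2.4142); multiply by -1 so the first entry is positive: u = (1, -2.4142).
  ||u|| = √((1)² + (-2.4142)²) = √(6.8284) ≈ 2.6131,
  v_1 = u/||u|| ≈ (0.3827, -0.9239) (||v_1|| = 1).

λ_1 = 16.4142,  λ_2 = 13.5858;  v_1 ≈ (0.3827, -0.9239)


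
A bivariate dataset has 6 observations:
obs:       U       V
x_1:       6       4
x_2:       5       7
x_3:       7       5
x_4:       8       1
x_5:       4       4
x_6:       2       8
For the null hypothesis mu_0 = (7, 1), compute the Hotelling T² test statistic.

Step 1 — sample mean vector:
  mean(U) = (6 + 5 + 7 + 8 + 4 + 2) / 6 = 32/6 = 5.3333
  mean(V) = (4 + 7 + 5 + 1 + 4 + 8) / 6 = 29/6 = 4.8333
  x̄ = (5.3333, 4.8333),  deviation x̄ - mu_0 = (5.3333, 4.8333) - (7, 1) = (-1.6667, 3.8333).

Step 2 — sample covariance matrix, S[i,j] = (1/(n-1)) · Σ_k (x_{k,i} - mean_i) · (x_{k,j} - mean_j), divisor n-1 = 5:
  S[U,U] = ((0.6667)·(0.6667) + (-0.3333)·(-0.3333) + (1.6667)·(1.6667) + (2.6667)·(2.6667) + (-1.3333)·(-1.3333) + (-3.3333)·(-3.3333)) / 5 = 23.3333/5 = 4.6667
  S[U,V] = ((0.6667)·(-0.8333) + (-0.3333)·(2.1667) + (1.6667)·(0.1667) + (2.6667)·(-3.8333) + (-1.3333)·(-0.8333) + (-3.3333)·(3.1667)) / 5 = -20.6667/5 = -4.1333
  S[V,V] = ((-0.8333)·(-0.8333) + (2.1667)·(2.1667) + (0.1667)·(0.1667) + (-3.8333)·(-3.8333) + (-0.8333)·(-0.8333) + (3.1667)·(3.1667)) / 5 = 30.8333/5 = 6.1667
  S = [[4.6667, -4.1333],
 [-4.1333, 6.1667]].

Step 3 — invert S. det(S) = 4.6667·6.1667 - (-4.1333)² = 11.6933.
  S^{-1} = (1/det) · [[d, -b], [-b, a]] = [[0.5274, 0.3535],
 [0.3535, 0.3991]].

Step 4 — quadratic form (x̄ - mu_0)^T · S^{-1} · (x̄ - mu_0):
  S^{-1} · (x̄ - mu_0) = (0.4761, 0.9407),
  (x̄ - mu_0)^T · [...] = (-1.6667)·(0.4761) + (3.8333)·(0.9407) = 2.8126.

Step 5 — scale by n: T² = 6 · 2.8126 = 16.8757.

T² ≈ 16.8757


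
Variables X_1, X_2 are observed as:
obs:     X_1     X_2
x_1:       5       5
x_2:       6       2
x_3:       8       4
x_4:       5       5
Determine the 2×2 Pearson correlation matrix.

Step 1 — column means:
  mean(X_1) = (5 + 6 + 8 + 5) / 4 = 24/4 = 6
  mean(X_2) = (5 + 2 + 4 + 5) / 4 = 16/4 = 4

Step 2 — sample variances and covariances s[i,j] = (1/(n-1)) · Σ_k (x_{k,i} - mean_i) · (x_{k,j} - mean_j), with n-1 = 3:
  s[X_1,X_1] = ((-1)·(-1) + (0)·(0) + (2)·(2) + (-1)·(-1)) / 3 = 6/3 = 2
  s[X_1,X_2] = ((-1)·(1) + (0)·(-2) + (2)·(0) + (-1)·(1)) / 3 = -2/3 = -0.6667
  s[X_2,X_2] = ((1)·(1) + (-2)·(-2) + (0)·(0) + (1)·(1)) / 3 = 6/3 = 2
  Sample standard deviations s_i = √(s[i,i]):
  s(X_1) = √(2) = 1.4142
  s(X_2) = √(2) = 1.4142

Step 3 — r_{ij} = s_{ij} / (s_i · s_j):
  r[X_1,X_1] = 1 (diagonal).
  r[X_1,X_2] = -0.6667 / (1.4142 · 1.4142) = -0.6667 / 2 = -0.3333
  r[X_2,X_2] = 1 (diagonal).

R is symmetric with unit diagonal. Assembling:

R = [[1, -0.3333],
 [-0.3333, 1]]


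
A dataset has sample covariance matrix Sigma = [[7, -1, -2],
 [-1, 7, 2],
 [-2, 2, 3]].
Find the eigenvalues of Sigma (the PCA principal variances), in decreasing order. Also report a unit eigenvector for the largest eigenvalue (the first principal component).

Step 1 — characteristic polynomial p(λ) = det(λI - Sigma) = λ³ - tr·λ² + c_1·λ - det, where tr = trace, c_1 = sum of the principal 2×2 minors, det = det(Sigma):
  tr = 7 + 7 + 3 = 17,
  c_1 = (7·7 - (-1)²) + (7·3 - (-2)²) + (7·3 - (2)²) = 48 + 17 + 17 = 82,
  det = 7·(7·3 - (2)²) - (-1)·((-1)·3 - (2)·(-2)) + (-2)·((-1)·(2) - 7·(-2)) = 7·(17) - (-1)·(1) + (-2)·(12) = 96.
  So p(λ) = λ³ - 17λ² + 82λ - 96.
Step 2 — look for an integer root (rational root theorem: any rational root is an integer divisor of 96). Testing λ = 6:
  p(6) = 216 - 612 + 492 - 96 = 0  ✓
  Dividing out (λ - 6): p(λ) = (λ - 6)(λ² - 11λ + 16).
Step 3 — remaining eigenvalues from the quadratic λ² - 11λ + 16 = 0:
  Δ = 11² - 4·16 = 121 - 64 = 57,  λ = (11 ± √57)/2 = (11 ± 7.5498)/2 ≈ 9.2749 or 1.7251.
  Sorted: λ_1 = 9.2749,  λ_2 = 6,  λ_3 = 1.7251  (check: sum = 17 = tr ✓).

Step 4 — unit eigenvector for λ_1 ≈ 9.2749: v spans the null space of (Sigma - λ_1 I), whose rows are
  r_1 = (-2.2749, -1, -2),  r_2 = (-1, -2.2749, 2),  r_3 = (-2, 2, -6.2749).
  v is orthogonal to every row, so take v ∝ r_1 × r_2 = ((-1)·(2) - (-2)·(-2.2749), (-2)·(-1) - (-2.2749)·(2), (-2.2749)·(-2.2749) - (-1)·(-1)) ≈ (-6.5498, 6.5498, 4.1752).
  Rescale (multiply by -1 so the first nonzero entry is positive): u = (6.5498, -6.5498, -4.1752).
  ||u|| = √((6.5498)² + (-6.5498)² + (-4.1752)²) = √(103.2334) ≈ 10.1604,  v_1 = u/||u|| ≈ (0.6446, -0.6446, -0.4109) (||v_1|| = 1).

λ_1 = 9.2749,  λ_2 = 6,  λ_3 = 1.7251;  v_1 ≈ (0.6446, -0.6446, -0.4109)


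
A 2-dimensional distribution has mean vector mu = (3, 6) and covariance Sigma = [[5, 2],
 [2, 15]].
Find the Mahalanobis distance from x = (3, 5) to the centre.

Step 1 — centre the observation: (x - mu) = (0, -1).

Step 2 — invert Sigma. det(Sigma) = 5·15 - (2)² = 71.
  Sigma^{-1} = (1/det) · [[d, -b], [-b, a]] = [[0.2113, -0.0282],
 [-0.0282, 0.0704]].

Step 3 — form the quadratic (x - mu)^T · Sigma^{-1} · (x - mu):
  Sigma^{-1} · (x - mu) = (0.0282, -0.0704).
  (x - mu)^T · [Sigma^{-1} · (x - mu)] = (0)·(0.0282) + (-1)·(-0.0704) = 0.0704.

Step 4 — take square root: d = √(0.0704) ≈ 0.2654.

d(x, mu) = √(0.0704) ≈ 0.2654


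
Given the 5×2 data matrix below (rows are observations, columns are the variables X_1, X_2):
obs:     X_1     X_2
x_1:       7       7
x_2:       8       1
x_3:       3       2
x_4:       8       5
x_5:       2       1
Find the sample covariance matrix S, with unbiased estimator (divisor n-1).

Step 1 — column means:
  mean(X_1) = (7 + 8 + 3 + 8 + 2) / 5 = 28/5 = 5.6
  mean(X_2) = (7 + 1 + 2 + 5 + 1) / 5 = 16/5 = 3.2

Step 2 — sample covariance S[i,j] = (1/(n-1)) · Σ_k (x_{k,i} - mean_i) · (x_{k,j} - mean_j), with n-1 = 4.
  S[X_1,X_1] = ((1.4)·(1.4) + (2.4)·(2.4) + (-2.6)·(-2.6) + (2.4)·(2.4) + (-3.6)·(-3.6)) / 4 = 33.2/4 = 8.3
  S[X_1,X_2] = ((1.4)·(3.8) + (2.4)·(-2.2) + (-2.6)·(-1.2) + (2.4)·(1.8) + (-3.6)·(-2.2)) / 4 = 15.4/4 = 3.85
  S[X_2,X_2] = ((3.8)·(3.8) + (-2.2)·(-2.2) + (-1.2)·(-1.2) + (1.8)·(1.8) + (-2.2)·(-2.2)) / 4 = 28.8/4 = 7.2

S is symmetric (S[j,i] = S[i,j]). Assembling:

S = [[8.3, 3.85],
 [3.85, 7.2]]


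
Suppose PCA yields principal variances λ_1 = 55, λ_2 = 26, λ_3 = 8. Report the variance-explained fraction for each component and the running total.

Step 1 — total variance = trace(Sigma) = Σ λ_i = 55 + 26 + 8 = 89.

Step 2 — fraction explained by component i = λ_i / Σ λ:
  PC1: 55/89 = 0.618
  PC2: 26/89 = 0.2921
  PC3: 8/89 = 0.0899

Step 3 — cumulative fraction after k components = (λ_1 + ... + λ_k) / Σ λ:
  k = 1: 55/89 = 0.618
  k = 2: (55 + 26)/89 = 81/89 = 0.9101
  k = 3: (55 + 26 + 8)/89 = 89/89 = 1

Summary (fraction, with percent):

explained: PC1 0.618 (61.8%), PC2 0.2921 (29.21%), PC3 0.0899 (8.99%);  cumulative: 0.618, 0.9101, 1


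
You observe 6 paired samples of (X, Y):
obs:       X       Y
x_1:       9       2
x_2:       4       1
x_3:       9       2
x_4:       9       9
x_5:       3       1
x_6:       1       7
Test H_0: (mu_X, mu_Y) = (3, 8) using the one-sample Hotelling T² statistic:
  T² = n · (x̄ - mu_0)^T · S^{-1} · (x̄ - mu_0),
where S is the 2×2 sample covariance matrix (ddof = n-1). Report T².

Step 1 — sample mean vector:
  mean(X) = (9 + 4 + 9 + 9 + 3 + 1) / 6 = 35/6 = 5.8333
  mean(Y) = (2 + 1 + 2 + 9 + 1 + 7) / 6 = 22/6 = 3.6667
  x̄ = (5.8333, 3.6667),  deviation x̄ - mu_0 = (5.8333, 3.6667) - (3, 8) = (2.8333, -4.3333).

Step 2 — sample covariance matrix, S[i,j] = (1/(n-1)) · Σ_k (x_{k,i} - mean_i) · (x_{k,j} - mean_j), divisor n-1 = 5:
  S[X,X] = ((3.1667)·(3.1667) + (-1.8333)·(-1.8333) + (3.1667)·(3.1667) + (3.1667)·(3.1667) + (-2.8333)·(-2.8333) + (-4.8333)·(-4.8333)) / 5 = 64.8333/5 = 12.9667
  S[X,Y] = ((3.1667)·(-1.6667) + (-1.8333)·(-2.6667) + (3.1667)·(-1.6667) + (3.1667)·(5.3333) + (-2.8333)·(-2.6667) + (-4.8333)·(3.3333)) / 5 = 2.6667/5 = 0.5333
  S[Y,Y] = ((-1.6667)·(-1.6667) + (-2.6667)·(-2.6667) + (-1.6667)·(-1.6667) + (5.3333)·(5.3333) + (-2.6667)·(-2.6667) + (3.3333)·(3.3333)) / 5 = 59.3333/5 = 11.8667
  S = [[12.9667, 0.5333],
 [0.5333, 11.8667]].

Step 3 — invert S. det(S) = 12.9667·11.8667 - (0.5333)² = 153.5867.
  S^{-1} = (1/det) · [[d, -b], [-b, a]] = [[0.0773, -0.0035],
 [-0.0035, 0.0844]].

Step 4 — quadratic form (x̄ - mu_0)^T · S^{-1} · (x̄ - mu_0):
  S^{-1} · (x̄ - mu_0) = (0.234, -0.3757),
  (x̄ - mu_0)^T · [...] = (2.8333)·(0.234) + (-4.3333)·(-0.3757) = 2.2909.

Step 5 — scale by n: T² = 6 · 2.2909 = 13.7451.

T² ≈ 13.7451


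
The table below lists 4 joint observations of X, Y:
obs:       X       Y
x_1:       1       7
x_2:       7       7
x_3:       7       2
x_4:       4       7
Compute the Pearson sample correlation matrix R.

Step 1 — column means:
  mean(X) = (1 + 7 + 7 + 4) / 4 = 19/4 = 4.75
  mean(Y) = (7 + 7 + 2 + 7) / 4 = 23/4 = 5.75

Step 2 — sample variances and covariances s[i,j] = (1/(n-1)) · Σ_k (x_{k,i} - mean_i) · (x_{k,j} - mean_j), with n-1 = 3:
  s[X,X] = ((-3.75)·(-3.75) + (2.25)·(2.25) + (2.25)·(2.25) + (-0.75)·(-0.75)) / 3 = 24.75/3 = 8.25
  s[X,Y] = ((-3.75)·(1.25) + (2.25)·(1.25) + (2.25)·(-3.75) + (-0.75)·(1.25)) / 3 = -11.25/3 = -3.75
  s[Y,Y] = ((1.25)·(1.25) + (1.25)·(1.25) + (-3.75)·(-3.75) + (1.25)·(1.25)) / 3 = 18.75/3 = 6.25
  Sample standard deviations s_i = √(s[i,i]):
  s(X) = √(8.25) = 2.8723
  s(Y) = √(6.25) = 2.5

Step 3 — r_{ij} = s_{ij} / (s_i · s_j):
  r[X,X] = 1 (diagonal).
  r[X,Y] = -3.75 / (2.8723 · 2.5) = -3.75 / 7.1807 = -0.5222
  r[Y,Y] = 1 (diagonal).

R is symmetric with unit diagonal. Assembling:

R = [[1, -0.5222],
 [-0.5222, 1]]


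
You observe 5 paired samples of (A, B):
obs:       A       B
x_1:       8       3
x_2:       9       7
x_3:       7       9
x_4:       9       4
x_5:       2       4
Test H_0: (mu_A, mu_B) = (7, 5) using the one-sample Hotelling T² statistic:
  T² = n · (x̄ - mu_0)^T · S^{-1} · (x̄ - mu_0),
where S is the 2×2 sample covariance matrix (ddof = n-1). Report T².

Step 1 — sample mean vector:
  mean(A) = (8 + 9 + 7 + 9 + 2) / 5 = 35/5 = 7
  mean(B) = (3 + 7 + 9 + 4 + 4) / 5 = 27/5 = 5.4
  x̄ = (7, 5.4),  deviation x̄ - mu_0 = (7, 5.4) - (7, 5) = (0, 0.4).

Step 2 — sample covariance matrix, S[i,j] = (1/(n-1)) · Σ_k (x_{k,i} - mean_i) · (x_{k,j} - mean_j), divisor n-1 = 4:
  S[A,A] = ((1)·(1) + (2)·(2) + (0)·(0) + (2)·(2) + (-5)·(-5)) / 4 = 34/4 = 8.5
  S[A,B] = ((1)·(-2.4) + (2)·(1.6) + (0)·(3.6) + (2)·(-1.4) + (-5)·(-1.4)) / 4 = 5/4 = 1.25
  S[B,B] = ((-2.4)·(-2.4) + (1.6)·(1.6) + (3.6)·(3.6) + (-1.4)·(-1.4) + (-1.4)·(-1.4)) / 4 = 25.2/4 = 6.3
  S = [[8.5, 1.25],
 [1.25, 6.3]].

Step 3 — invert S. det(S) = 8.5·6.3 - (1.25)² = 51.9875.
  S^{-1} = (1/det) · [[d, -b], [-b, a]] = [[0.1212, -0.024],
 [-0.024, 0.1635]].

Step 4 — quadratic form (x̄ - mu_0)^T · S^{-1} · (x̄ - mu_0):
  S^{-1} · (x̄ - mu_0) = (-0.0096, 0.0654),
  (x̄ - mu_0)^T · [...] = (0)·(-0.0096) + (0.4)·(0.0654) = 0.0262.

Step 5 — scale by n: T² = 5 · 0.0262 = 0.1308.

T² ≈ 0.1308


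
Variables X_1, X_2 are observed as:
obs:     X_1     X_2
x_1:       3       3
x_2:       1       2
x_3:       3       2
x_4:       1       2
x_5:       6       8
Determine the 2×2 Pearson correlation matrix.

Step 1 — column means:
  mean(X_1) = (3 + 1 + 3 + 1 + 6) / 5 = 14/5 = 2.8
  mean(X_2) = (3 + 2 + 2 + 2 + 8) / 5 = 17/5 = 3.4

Step 2 — sample variances and covariances s[i,j] = (1/(n-1)) · Σ_k (x_{k,i} - mean_i) · (x_{k,j} - mean_j), with n-1 = 4:
  s[X_1,X_1] = ((0.2)·(0.2) + (-1.8)·(-1.8) + (0.2)·(0.2) + (-1.8)·(-1.8) + (3.2)·(3.2)) / 4 = 16.8/4 = 4.2
  s[X_1,X_2] = ((0.2)·(-0.4) + (-1.8)·(-1.4) + (0.2)·(-1.4) + (-1.8)·(-1.4) + (3.2)·(4.6)) / 4 = 19.4/4 = 4.85
  s[X_2,X_2] = ((-0.4)·(-0.4) + (-1.4)·(-1.4) + (-1.4)·(-1.4) + (-1.4)·(-1.4) + (4.6)·(4.6)) / 4 = 27.2/4 = 6.8
  Sample standard deviations s_i = √(s[i,i]):
  s(X_1) = √(4.2) = 2.0494
  s(X_2) = √(6.8) = 2.6077

Step 3 — r_{ij} = s_{ij} / (s_i · s_j):
  r[X_1,X_1] = 1 (diagonal).
  r[X_1,X_2] = 4.85 / (2.0494 · 2.6077) = 4.85 / 5.3442 = 0.9075
  r[X_2,X_2] = 1 (diagonal).

R is symmetric with unit diagonal. Assembling:

R = [[1, 0.9075],
 [0.9075, 1]]


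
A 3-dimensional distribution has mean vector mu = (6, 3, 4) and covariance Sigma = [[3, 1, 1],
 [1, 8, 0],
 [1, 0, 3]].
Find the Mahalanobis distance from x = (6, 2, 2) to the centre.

Step 1 — centre the observation: (x - mu) = (0, -1, -2).

Step 2 — invert Sigma (cofactor / det for 3×3, or solve directly):
  Sigma^{-1} = [[0.3934, -0.0492, -0.1311],
 [-0.0492, 0.1311, 0.0164],
 [-0.1311, 0.0164, 0.377]].

Step 3 — form the quadratic (x - mu)^T · Sigma^{-1} · (x - mu):
  Sigma^{-1} · (x - mu) = (0.3115, -0.1639, -0.7705).
  (x - mu)^T · [Sigma^{-1} · (x - mu)] = (0)·(0.3115) + (-1)·(-0.1639) + (-2)·(-0.7705) = 1.7049.

Step 4 — take square root: d = √(1.7049) ≈ 1.3057.

d(x, mu) = √(1.7049) ≈ 1.3057


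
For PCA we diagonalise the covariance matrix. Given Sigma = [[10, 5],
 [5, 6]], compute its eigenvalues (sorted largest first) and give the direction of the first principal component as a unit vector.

Step 1 — characteristic polynomial of 2×2 Sigma:
  det(Sigma - λI) = λ² - trace · λ + det = 0.
  trace = 10 + 6 = 16, det = 10·6 - (5)² = 35.
Step 2 — discriminant:
  Δ = trace² - 4·det = 256 - 140 = 116.
Step 3 — eigenvalues:
  λ = (trace ± √Δ)/2 = (16 ± 10.7703)/2,
  λ_1 = 13.3852,  λ_2 = 2.6148.

Step 4 — unit eigenvector for λ_1: solve (Sigma - λ_1 I)v = 0. First row:
  (10 - 13.3852)·v_x + (5)·v_y = 0, i.e. (-3.3852)·v_x + (5)·v_y = 0,
  so v ∝ (b, λ_1 - a) = (5, 3.3852) = u.
  ||u|| = √((5)² + (3.3852)²) = √(36.4593) ≈ 6.0382,
  v_1 = u/||u|| ≈ (0.8281, 0.5606) (||v_1|| = 1).

λ_1 = 13.3852,  λ_2 = 2.6148;  v_1 ≈ (0.8281, 0.5606)


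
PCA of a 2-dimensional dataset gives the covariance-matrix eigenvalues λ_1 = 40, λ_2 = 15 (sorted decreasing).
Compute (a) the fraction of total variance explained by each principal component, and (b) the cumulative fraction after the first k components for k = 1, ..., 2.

Step 1 — total variance = trace(Sigma) = Σ λ_i = 40 + 15 = 55.

Step 2 — fraction explained by component i = λ_i / Σ λ:
  PC1: 40/55 = 0.7273
  PC2: 15/55 = 0.2727

Step 3 — cumulative fraction after k components = (λ_1 + ... + λ_k) / Σ λ:
  k = 1: 40/55 = 0.7273
  k = 2: (40 + 15)/55 = 55/55 = 1

Summary (fraction, with percent):

explained: PC1 0.7273 (72.73%), PC2 0.2727 (27.27%);  cumulative: 0.7273, 1


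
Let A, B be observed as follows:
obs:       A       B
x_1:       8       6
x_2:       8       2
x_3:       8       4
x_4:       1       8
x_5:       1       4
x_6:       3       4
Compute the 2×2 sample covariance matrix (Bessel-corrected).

Step 1 — column means:
  mean(A) = (8 + 8 + 8 + 1 + 1 + 3) / 6 = 29/6 = 4.8333
  mean(B) = (6 + 2 + 4 + 8 + 4 + 4) / 6 = 28/6 = 4.6667

Step 2 — sample covariance S[i,j] = (1/(n-1)) · Σ_k (x_{k,i} - mean_i) · (x_{k,j} - mean_j), with n-1 = 5.
  S[A,A] = ((3.1667)·(3.1667) + (3.1667)·(3.1667) + (3.1667)·(3.1667) + (-3.8333)·(-3.8333) + (-3.8333)·(-3.8333) + (-1.8333)·(-1.8333)) / 5 = 62.8333/5 = 12.5667
  S[A,B] = ((3.1667)·(1.3333) + (3.1667)·(-2.6667) + (3.1667)·(-0.6667) + (-3.8333)·(3.3333) + (-3.8333)·(-0.6667) + (-1.8333)·(-0.6667)) / 5 = -15.3333/5 = -3.0667
  S[B,B] = ((1.3333)·(1.3333) + (-2.6667)·(-2.6667) + (-0.6667)·(-0.6667) + (3.3333)·(3.3333) + (-0.6667)·(-0.6667) + (-0.6667)·(-0.6667)) / 5 = 21.3333/5 = 4.2667

S is symmetric (S[j,i] = S[i,j]). Assembling:

S = [[12.5667, -3.0667],
 [-3.0667, 4.2667]]


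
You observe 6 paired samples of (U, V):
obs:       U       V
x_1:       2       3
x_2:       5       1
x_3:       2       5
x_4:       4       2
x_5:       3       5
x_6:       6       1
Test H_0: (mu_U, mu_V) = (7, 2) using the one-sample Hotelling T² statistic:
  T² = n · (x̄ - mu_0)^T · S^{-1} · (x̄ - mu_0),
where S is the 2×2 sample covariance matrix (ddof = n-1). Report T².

Step 1 — sample mean vector:
  mean(U) = (2 + 5 + 2 + 4 + 3 + 6) / 6 = 22/6 = 3.6667
  mean(V) = (3 + 1 + 5 + 2 + 5 + 1) / 6 = 17/6 = 2.8333
  x̄ = (3.6667, 2.8333),  deviation x̄ - mu_0 = (3.6667, 2.8333) - (7, 2) = (-3.3333, 0.8333).

Step 2 — sample covariance matrix, S[i,j] = (1/(n-1)) · Σ_k (x_{k,i} - mean_i) · (x_{k,j} - mean_j), divisor n-1 = 5:
  S[U,U] = ((-1.6667)·(-1.6667) + (1.3333)·(1.3333) + (-1.6667)·(-1.6667) + (0.3333)·(0.3333) + (-0.6667)·(-0.6667) + (2.3333)·(2.3333)) / 5 = 13.3333/5 = 2.6667
  S[U,V] = ((-1.6667)·(0.1667) + (1.3333)·(-1.8333) + (-1.6667)·(2.1667) + (0.3333)·(-0.8333) + (-0.6667)·(2.1667) + (2.3333)·(-1.8333)) / 5 = -12.3333/5 = -2.4667
  S[V,V] = ((0.1667)·(0.1667) + (-1.8333)·(-1.8333) + (2.1667)·(2.1667) + (-0.8333)·(-0.8333) + (2.1667)·(2.1667) + (-1.8333)·(-1.8333)) / 5 = 16.8333/5 = 3.3667
  S = [[2.6667, -2.4667],
 [-2.4667, 3.3667]].

Step 3 — invert S. det(S) = 2.6667·3.3667 - (-2.4667)² = 2.8933.
  S^{-1} = (1/det) · [[d, -b], [-b, a]] = [[1.1636, 0.8525],
 [0.8525, 0.9217]].

Step 4 — quadratic form (x̄ - mu_0)^T · S^{-1} · (x̄ - mu_0):
  S^{-1} · (x̄ - mu_0) = (-3.1682, -2.0737),
  (x̄ - mu_0)^T · [...] = (-3.3333)·(-3.1682) + (0.8333)·(-2.0737) = 8.8326.

Step 5 — scale by n: T² = 6 · 8.8326 = 52.9954.

T² ≈ 52.9954


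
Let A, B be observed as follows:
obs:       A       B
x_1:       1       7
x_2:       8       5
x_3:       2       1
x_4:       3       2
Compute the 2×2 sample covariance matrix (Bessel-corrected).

Step 1 — column means:
  mean(A) = (1 + 8 + 2 + 3) / 4 = 14/4 = 3.5
  mean(B) = (7 + 5 + 1 + 2) / 4 = 15/4 = 3.75

Step 2 — sample covariance S[i,j] = (1/(n-1)) · Σ_k (x_{k,i} - mean_i) · (x_{k,j} - mean_j), with n-1 = 3.
  S[A,A] = ((-2.5)·(-2.5) + (4.5)·(4.5) + (-1.5)·(-1.5) + (-0.5)·(-0.5)) / 3 = 29/3 = 9.6667
  S[A,B] = ((-2.5)·(3.25) + (4.5)·(1.25) + (-1.5)·(-2.75) + (-0.5)·(-1.75)) / 3 = 2.5/3 = 0.8333
  S[B,B] = ((3.25)·(3.25) + (1.25)·(1.25) + (-2.75)·(-2.75) + (-1.75)·(-1.75)) / 3 = 22.75/3 = 7.5833

S is symmetric (S[j,i] = S[i,j]). Assembling:

S = [[9.6667, 0.8333],
 [0.8333, 7.5833]]


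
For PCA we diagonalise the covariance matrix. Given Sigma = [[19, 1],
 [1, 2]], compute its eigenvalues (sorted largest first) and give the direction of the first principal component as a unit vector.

Step 1 — characteristic polynomial of 2×2 Sigma:
  det(Sigma - λI) = λ² - trace · λ + det = 0.
  trace = 19 + 2 = 21, det = 19·2 - (1)² = 37.
Step 2 — discriminant:
  Δ = trace² - 4·det = 441 - 148 = 293.
Step 3 — eigenvalues:
  λ = (trace ± √Δ)/2 = (21 ± 17.1172)/2,
  λ_1 = 19.0586,  λ_2 = 1.9414.

Step 4 — unit eigenvector for λ_1: solve (Sigma - λ_1 I)v = 0. First row:
  (19 - 19.0586)·v_x + (1)·v_y = 0, i.e. (-0.0586)·v_x + (1)·v_y = 0,
  so v ∝ (b, λ_1 - a) = (1, 0.0586) = u.
  ||u|| = √((1)² + (0.0586)²) = √(1.0034) ≈ 1.0017,
  v_1 = u/||u|| ≈ (0.9983, 0.0585) (||v_1|| = 1).

λ_1 = 19.0586,  λ_2 = 1.9414;  v_1 ≈ (0.9983, 0.0585)


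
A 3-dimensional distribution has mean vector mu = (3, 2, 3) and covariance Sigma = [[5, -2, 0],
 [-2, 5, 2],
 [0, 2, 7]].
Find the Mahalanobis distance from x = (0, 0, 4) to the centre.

Step 1 — centre the observation: (x - mu) = (-3, -2, 1).

Step 2 — invert Sigma (cofactor / det for 3×3, or solve directly):
  Sigma^{-1} = [[0.2441, 0.1102, -0.0315],
 [0.1102, 0.2756, -0.0787],
 [-0.0315, -0.0787, 0.1654]].

Step 3 — form the quadratic (x - mu)^T · Sigma^{-1} · (x - mu):
  Sigma^{-1} · (x - mu) = (-0.9843, -0.9606, 0.4173).
  (x - mu)^T · [Sigma^{-1} · (x - mu)] = (-3)·(-0.9843) + (-2)·(-0.9606) + (1)·(0.4173) = 5.2913.

Step 4 — take square root: d = √(5.2913) ≈ 2.3003.

d(x, mu) = √(5.2913) ≈ 2.3003


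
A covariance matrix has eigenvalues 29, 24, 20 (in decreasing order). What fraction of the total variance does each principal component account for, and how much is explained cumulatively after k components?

Step 1 — total variance = trace(Sigma) = Σ λ_i = 29 + 24 + 20 = 73.

Step 2 — fraction explained by component i = λ_i / Σ λ:
  PC1: 29/73 = 0.3973
  PC2: 24/73 = 0.3288
  PC3: 20/73 = 0.274

Step 3 — cumulative fraction after k components = (λ_1 + ... + λ_k) / Σ λ:
  k = 1: 29/73 = 0.3973
  k = 2: (29 + 24)/73 = 53/73 = 0.726
  k = 3: (29 + 24 + 20)/73 = 73/73 = 1

Summary (fraction, with percent):

explained: PC1 0.3973 (39.73%), PC2 0.3288 (32.88%), PC3 0.274 (27.4%);  cumulative: 0.3973, 0.726, 1
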